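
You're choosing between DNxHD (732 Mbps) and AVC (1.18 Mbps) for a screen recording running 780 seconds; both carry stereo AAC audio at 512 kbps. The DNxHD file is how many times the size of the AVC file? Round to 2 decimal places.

432.93

Audio: 512 kbps = 0.512 Mbps.
DNxHD: 732.512 Mbps × 780 s = 571359.4 Mb = 66.515 GiB.
AVC: 1.692 Mbps × 780 s = 1319.8 Mb = 0.154 GiB.
Ratio: 66.515 / 0.154 = 432.927.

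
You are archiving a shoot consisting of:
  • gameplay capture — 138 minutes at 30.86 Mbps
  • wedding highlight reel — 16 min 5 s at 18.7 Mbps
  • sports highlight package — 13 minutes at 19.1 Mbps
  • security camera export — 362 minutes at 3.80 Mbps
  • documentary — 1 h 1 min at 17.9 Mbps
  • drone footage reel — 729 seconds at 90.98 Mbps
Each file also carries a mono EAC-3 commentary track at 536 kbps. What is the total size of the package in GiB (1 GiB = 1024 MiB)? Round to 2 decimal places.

Audio: 536 kbps = 0.536 Mbps.
gameplay capture: 31.396 Mbps × 8280 s = 259958.9 Mb
wedding highlight reel: 19.236 Mbps × 965 s = 18562.7 Mb
sports highlight package: 19.636 Mbps × 780 s = 15316.1 Mb
security camera export: 4.336 Mbps × 21720 s = 94177.9 Mb
documentary: 18.436 Mbps × 3660 s = 67475.8 Mb
drone footage reel: 91.516 Mbps × 729 s = 66715.2 Mb
Total: 522206.5 Mb = 65275.8 MB.
= 60.79 GiB.

60.79 GiB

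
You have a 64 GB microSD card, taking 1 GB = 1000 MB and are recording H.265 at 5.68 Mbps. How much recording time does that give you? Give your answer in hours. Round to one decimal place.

25.0 hours

Capacity: 64 GB = 512,000 Mb.
Recording time: 512,000 / 5.680 = 90,141 s ≈ 25.0 hours.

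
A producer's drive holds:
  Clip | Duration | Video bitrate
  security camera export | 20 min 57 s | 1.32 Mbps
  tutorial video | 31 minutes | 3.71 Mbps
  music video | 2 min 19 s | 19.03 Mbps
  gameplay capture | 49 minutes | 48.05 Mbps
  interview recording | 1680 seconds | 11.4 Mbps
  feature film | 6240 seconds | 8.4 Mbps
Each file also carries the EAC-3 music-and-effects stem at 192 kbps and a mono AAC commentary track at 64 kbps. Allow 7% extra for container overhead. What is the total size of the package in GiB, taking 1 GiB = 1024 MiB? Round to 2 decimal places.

Audio total: 192 + 64 = 256 kbps = 0.256 Mbps.
security camera export: 1.576 Mbps × 1257 s × 1.07 = 2119.7 Mb
tutorial video: 3.966 Mbps × 1860 s × 1.07 = 7893.1 Mb
music video: 19.286 Mbps × 139 s × 1.07 = 2868.4 Mb
gameplay capture: 48.306 Mbps × 2940 s × 1.07 = 151961.0 Mb
interview recording: 11.656 Mbps × 1680 s × 1.07 = 20952.8 Mb
feature film: 8.656 Mbps × 6240 s × 1.07 = 57794.4 Mb
Total: 243589.5 Mb = 30448.7 MB.
= 28.36 GiB.

28.36 GiB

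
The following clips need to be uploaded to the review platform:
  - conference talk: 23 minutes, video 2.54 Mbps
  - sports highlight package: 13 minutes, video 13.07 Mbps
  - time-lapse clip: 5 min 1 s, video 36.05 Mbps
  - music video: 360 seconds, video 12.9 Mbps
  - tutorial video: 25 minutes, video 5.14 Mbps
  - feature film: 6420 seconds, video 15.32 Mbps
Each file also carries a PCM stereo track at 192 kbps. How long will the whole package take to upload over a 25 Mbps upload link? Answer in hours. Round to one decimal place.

1.5 hours

Audio: 192 kbps = 0.192 Mbps.
conference talk: 2.732 Mbps × 1380 s = 3770.2 Mb
sports highlight package: 13.262 Mbps × 780 s = 10344.4 Mb
time-lapse clip: 36.242 Mbps × 301 s = 10908.8 Mb
music video: 13.092 Mbps × 360 s = 4713.1 Mb
tutorial video: 5.332 Mbps × 1500 s = 7998.0 Mb
feature film: 15.512 Mbps × 6420 s = 99587.0 Mb
Total: 137321.5 Mb = 17165.2 MB.
At 25 Mbps: 137321.5 / 25 = 5493 s ≈ 1.53 hours.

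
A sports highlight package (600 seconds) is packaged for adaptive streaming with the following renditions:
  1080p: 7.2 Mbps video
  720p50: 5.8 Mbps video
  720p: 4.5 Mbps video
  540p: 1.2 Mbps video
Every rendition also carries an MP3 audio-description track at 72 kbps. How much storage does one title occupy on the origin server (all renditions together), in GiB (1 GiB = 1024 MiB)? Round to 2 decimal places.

1.33 GiB

Audio: 72 kbps = 0.072 Mbps.
Sum of rendition bitrates: (7.2+0.072) + (5.8+0.072) + (4.5+0.072) + (1.2+0.072) = 18.988 Mbps.
× 600 s = 11,393 Mb = 1,424 MB = 1.326 GiB.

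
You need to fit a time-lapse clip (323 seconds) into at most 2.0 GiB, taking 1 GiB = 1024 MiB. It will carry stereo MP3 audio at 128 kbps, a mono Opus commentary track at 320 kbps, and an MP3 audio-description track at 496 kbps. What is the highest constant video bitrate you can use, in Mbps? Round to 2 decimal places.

52.24 Mbps

Budget: 2.0 GiB = 17179.9 Mb.
Total bitrate budget: 17179.9 Mb / 323 s = 53.188 Mbps.
Audio total: 128 + 320 + 496 = 944 kbps = 0.944 Mbps.
Video: 53.188 − 0.944 = 52.244 Mbps.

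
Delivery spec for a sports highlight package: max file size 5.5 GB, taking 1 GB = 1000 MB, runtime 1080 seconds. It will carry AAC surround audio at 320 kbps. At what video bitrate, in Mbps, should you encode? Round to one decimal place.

Budget: 5.5 GB = 44000.0 Mb.
Total bitrate budget: 44000.0 Mb / 1080 s = 40.741 Mbps.
Audio: 320 kbps = 0.320 Mbps.
Video: 40.741 − 0.320 = 40.421 Mbps.

40.4 Mbps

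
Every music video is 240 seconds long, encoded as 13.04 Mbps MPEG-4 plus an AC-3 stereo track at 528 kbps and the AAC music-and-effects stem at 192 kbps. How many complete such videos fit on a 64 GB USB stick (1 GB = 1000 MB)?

Audio total: 528 + 192 = 720 kbps = 0.720 Mbps.
Total bitrate: 13.760 Mbps.
Per item: 13.760 Mbps × 240 s = 3,302 Mb = 412.8 MB.
Capacity: 64 GB = 512,000 Mb; 155.04 items → 155 complete.

155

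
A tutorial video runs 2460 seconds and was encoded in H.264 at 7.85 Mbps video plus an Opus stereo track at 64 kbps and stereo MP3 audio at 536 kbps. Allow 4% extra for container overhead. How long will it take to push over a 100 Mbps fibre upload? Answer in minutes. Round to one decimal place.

Audio total: 64 + 536 = 600 kbps = 0.600 Mbps.
Total bitrate: 8.450 Mbps.
File: 8.450 Mbps × 2460 s = 20787.0 Mb.
With 4% container overhead: ×1.04. → 21618.5 Mb.
At 100 Mbps: 21618.5 / 100 = 216.2 s ≈ 3.6 minutes.

3.6 minutes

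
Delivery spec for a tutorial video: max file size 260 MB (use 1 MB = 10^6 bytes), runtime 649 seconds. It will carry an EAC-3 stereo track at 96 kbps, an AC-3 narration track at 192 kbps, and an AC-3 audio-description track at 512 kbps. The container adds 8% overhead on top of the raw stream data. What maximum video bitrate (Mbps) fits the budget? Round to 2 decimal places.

Budget: 260 MB = 2080.0 Mb.
Stream payload after overhead: 2080.0 / 1.08 = 1925.9 Mb.
Total bitrate budget: 1925.9 Mb / 649 s = 2.968 Mbps.
Audio total: 96 + 192 + 512 = 800 kbps = 0.800 Mbps.
Video: 2.968 − 0.800 = 2.168 Mbps.

2.17 Mbps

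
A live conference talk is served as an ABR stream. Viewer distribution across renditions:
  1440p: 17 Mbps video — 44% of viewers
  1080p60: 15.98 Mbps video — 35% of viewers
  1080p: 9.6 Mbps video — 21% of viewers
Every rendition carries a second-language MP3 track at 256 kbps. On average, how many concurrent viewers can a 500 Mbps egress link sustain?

Audio: 256 kbps = 0.256 Mbps.
Average per-viewer bitrate: 0.44×17.256 + 0.35×16.236 + 0.21×9.856 = 15.345 Mbps.
500 Mbps = 500.0 Mbps; 500.0 / 15.345 = 32.58 → 32.

32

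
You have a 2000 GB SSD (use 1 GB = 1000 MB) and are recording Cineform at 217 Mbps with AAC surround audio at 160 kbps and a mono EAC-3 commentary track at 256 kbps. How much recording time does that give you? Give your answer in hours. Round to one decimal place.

20.4 hours

Audio total: 160 + 256 = 416 kbps = 0.416 Mbps.
Total bitrate: 217 + 0.416 = 217.416 Mbps.
Capacity: 2000 GB = 16,000,000 Mb.
Recording time: 16,000,000 / 217.416 = 73,592 s ≈ 20.4 hours.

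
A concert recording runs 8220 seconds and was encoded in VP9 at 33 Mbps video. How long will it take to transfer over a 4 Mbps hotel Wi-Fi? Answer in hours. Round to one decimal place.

File: 33.000 Mbps × 8220 s = 271260.0 Mb.
At 4 Mbps: 271260.0 / 4 = 67815.0 s ≈ 18.8 hours.

18.8 hours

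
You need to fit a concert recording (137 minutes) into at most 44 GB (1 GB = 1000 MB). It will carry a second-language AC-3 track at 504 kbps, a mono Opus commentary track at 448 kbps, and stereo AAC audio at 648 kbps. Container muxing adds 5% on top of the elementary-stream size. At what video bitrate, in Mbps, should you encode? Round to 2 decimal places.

39.18 Mbps

Budget: 44 GB = 352000.0 Mb.
Stream payload after overhead: 352000.0 / 1.05 = 335238.1 Mb.
137 min = 8220 s
Total bitrate budget: 335238.1 Mb / 8220 s = 40.783 Mbps.
Audio total: 504 + 448 + 648 = 1600 kbps = 1.600 Mbps.
Video: 40.783 − 1.600 = 39.183 Mbps.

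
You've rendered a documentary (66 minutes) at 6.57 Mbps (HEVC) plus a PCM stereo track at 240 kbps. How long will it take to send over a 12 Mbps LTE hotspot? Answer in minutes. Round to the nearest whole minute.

37 minutes

66 min = 3960 s
Audio: 240 kbps = 0.240 Mbps.
Total bitrate: 6.810 Mbps.
File: 6.810 Mbps × 3960 s = 26967.6 Mb.
At 12 Mbps: 26967.6 / 12 = 2247.3 s ≈ 37.5 minutes.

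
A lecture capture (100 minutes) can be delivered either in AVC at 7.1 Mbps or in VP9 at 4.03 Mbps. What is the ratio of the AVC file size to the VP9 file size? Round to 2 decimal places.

1.76

100 min = 6000 s
AVC: 7.100 Mbps × 6000 s = 42600.0 Mb = 4.959 GiB.
VP9: 4.030 Mbps × 6000 s = 24180.0 Mb = 2.815 GiB.
Ratio: 4.959 / 2.815 = 1.762.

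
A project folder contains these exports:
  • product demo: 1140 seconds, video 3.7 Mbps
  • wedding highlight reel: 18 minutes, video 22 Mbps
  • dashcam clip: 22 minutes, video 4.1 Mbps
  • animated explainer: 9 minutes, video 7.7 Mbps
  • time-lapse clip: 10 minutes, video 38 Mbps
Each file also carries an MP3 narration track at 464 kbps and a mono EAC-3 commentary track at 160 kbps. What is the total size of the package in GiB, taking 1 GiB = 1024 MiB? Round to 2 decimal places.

Audio total: 464 + 160 = 624 kbps = 0.624 Mbps.
product demo: 4.324 Mbps × 1140 s = 4929.4 Mb
wedding highlight reel: 22.624 Mbps × 1080 s = 24433.9 Mb
dashcam clip: 4.724 Mbps × 1320 s = 6235.7 Mb
animated explainer: 8.324 Mbps × 540 s = 4495.0 Mb
time-lapse clip: 38.624 Mbps × 600 s = 23174.4 Mb
Total: 63268.3 Mb = 7908.5 MB.
= 7.365 GiB.

7.37 GiB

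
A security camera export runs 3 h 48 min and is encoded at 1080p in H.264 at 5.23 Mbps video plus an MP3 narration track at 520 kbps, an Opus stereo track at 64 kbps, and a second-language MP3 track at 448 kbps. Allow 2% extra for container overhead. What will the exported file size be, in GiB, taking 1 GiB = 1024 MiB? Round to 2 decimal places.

10.17 GiB

3 h 48 min = 228 min = 13680 s
Audio total: 520 + 64 + 448 = 1032 kbps = 1.032 Mbps.
Total bitrate: 5.23 + 1.032 = 6.262 Mbps.
Stream data: 6.262 Mbps × 13680 s = 85664.2 Mb.
With 2% container overhead: ×1.02.
87,377 Mb = 10,922,180,400 bytes ÷ 1,073,741,824 = 10.17 GiB.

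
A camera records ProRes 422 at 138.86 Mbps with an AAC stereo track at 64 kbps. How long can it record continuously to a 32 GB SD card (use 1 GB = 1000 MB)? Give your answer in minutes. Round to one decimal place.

30.7 minutes

Audio: 64 kbps = 0.064 Mbps.
Total bitrate: 138.86 + 0.064 = 138.924 Mbps.
Capacity: 32 GB = 256,000 Mb.
Recording time: 256,000 / 138.924 = 1,843 s ≈ 30.7 minutes.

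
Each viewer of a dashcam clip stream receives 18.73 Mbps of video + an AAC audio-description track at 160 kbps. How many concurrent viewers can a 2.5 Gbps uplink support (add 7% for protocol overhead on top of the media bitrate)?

Audio: 160 kbps = 0.160 Mbps.
Per-viewer media rate: 18.890 Mbps.
On the wire with 7% overhead: 20.212 Mbps.
2.5 Gbps = 2,500 Mbps; 2,500 / 20.212 = 123.69 → 123 viewers.

123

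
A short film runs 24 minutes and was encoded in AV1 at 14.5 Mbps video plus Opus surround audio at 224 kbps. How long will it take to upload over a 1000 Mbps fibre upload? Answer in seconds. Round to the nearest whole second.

24 min = 1440 s
Audio: 224 kbps = 0.224 Mbps.
Total bitrate: 14.724 Mbps.
File: 14.724 Mbps × 1440 s = 21202.6 Mb.
At 1000 Mbps: 21202.6 / 1000 = 21.2 s ≈ 21.2 seconds.

21 seconds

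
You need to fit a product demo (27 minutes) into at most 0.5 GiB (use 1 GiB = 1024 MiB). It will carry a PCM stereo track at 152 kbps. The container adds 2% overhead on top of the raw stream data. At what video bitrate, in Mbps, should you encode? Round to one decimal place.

2.4 Mbps

Budget: 0.5 GiB = 4295.0 Mb.
Stream payload after overhead: 4295.0 / 1.02 = 4210.8 Mb.
27 min = 1620 s
Total bitrate budget: 4210.8 Mb / 1620 s = 2.599 Mbps.
Audio: 152 kbps = 0.152 Mbps.
Video: 2.599 − 0.152 = 2.447 Mbps.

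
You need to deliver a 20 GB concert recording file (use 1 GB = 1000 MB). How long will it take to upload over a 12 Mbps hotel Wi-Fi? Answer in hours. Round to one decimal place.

3.7 hours

File: 20 GB = 160000.0 Mb.
At 12 Mbps: 160000.0 / 12 = 13333.3 s ≈ 3.7 hours.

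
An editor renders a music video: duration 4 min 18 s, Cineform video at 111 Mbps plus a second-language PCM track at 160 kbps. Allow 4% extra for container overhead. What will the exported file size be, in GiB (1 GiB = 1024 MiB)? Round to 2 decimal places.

4 min 18 s = 258 s
Audio: 160 kbps = 0.160 Mbps.
Total bitrate: 111 + 0.160 = 111.160 Mbps.
Stream data: 111.160 Mbps × 258 s = 28679.3 Mb.
With 4% container overhead: ×1.04.
29,826 Mb = 3,728,306,400 bytes ÷ 1,073,741,824 = 3.472 GiB.

3.47 GiB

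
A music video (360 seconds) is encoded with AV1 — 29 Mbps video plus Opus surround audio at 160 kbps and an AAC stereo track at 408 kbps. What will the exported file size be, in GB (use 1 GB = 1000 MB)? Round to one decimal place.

1.3 GB

Audio total: 160 + 408 = 568 kbps = 0.568 Mbps.
Total bitrate: 29 + 0.568 = 29.568 Mbps.
Stream data: 29.568 Mbps × 360 s = 10644.5 Mb.
10,644 Mb ÷ 8 = 1,331 MB → 1.331 GB.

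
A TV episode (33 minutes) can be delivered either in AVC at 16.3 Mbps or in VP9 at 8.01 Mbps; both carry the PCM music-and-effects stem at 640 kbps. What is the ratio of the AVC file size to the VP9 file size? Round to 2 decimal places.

33 min = 1980 s
Audio: 640 kbps = 0.640 Mbps.
AVC: 16.940 Mbps × 1980 s = 33541.2 Mb = 4.193 GB.
VP9: 8.650 Mbps × 1980 s = 17127.0 Mb = 2.141 GB.
Ratio: 4.193 / 2.141 = 1.958.

1.96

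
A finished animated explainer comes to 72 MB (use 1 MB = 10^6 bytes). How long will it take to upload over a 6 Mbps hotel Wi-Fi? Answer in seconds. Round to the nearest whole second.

96 seconds

File: 72 MB = 576.0 Mb.
At 6 Mbps: 576.0 / 6 = 96.0 s ≈ 96 seconds.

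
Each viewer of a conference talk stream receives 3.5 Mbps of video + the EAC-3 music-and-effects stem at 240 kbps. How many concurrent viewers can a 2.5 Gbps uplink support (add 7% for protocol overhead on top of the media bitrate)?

Audio: 240 kbps = 0.240 Mbps.
Per-viewer media rate: 3.740 Mbps.
On the wire with 7% overhead: 4.002 Mbps.
2.5 Gbps = 2,500 Mbps; 2,500 / 4.002 = 624.72 → 624 viewers.

624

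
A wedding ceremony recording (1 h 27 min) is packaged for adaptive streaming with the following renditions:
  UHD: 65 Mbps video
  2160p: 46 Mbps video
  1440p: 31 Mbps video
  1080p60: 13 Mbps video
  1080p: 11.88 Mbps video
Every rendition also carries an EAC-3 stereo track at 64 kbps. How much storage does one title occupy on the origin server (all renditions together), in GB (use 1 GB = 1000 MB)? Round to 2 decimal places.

109.10 GB

1 h 27 min = 87 min = 5220 s
Audio: 64 kbps = 0.064 Mbps.
Sum of rendition bitrates: (65+0.064) + (46+0.064) + (31+0.064) + (13+0.064) + (11.88+0.064) = 167.200 Mbps.
× 5220 s = 872,784 Mb = 109,098 MB = 109.1 GB.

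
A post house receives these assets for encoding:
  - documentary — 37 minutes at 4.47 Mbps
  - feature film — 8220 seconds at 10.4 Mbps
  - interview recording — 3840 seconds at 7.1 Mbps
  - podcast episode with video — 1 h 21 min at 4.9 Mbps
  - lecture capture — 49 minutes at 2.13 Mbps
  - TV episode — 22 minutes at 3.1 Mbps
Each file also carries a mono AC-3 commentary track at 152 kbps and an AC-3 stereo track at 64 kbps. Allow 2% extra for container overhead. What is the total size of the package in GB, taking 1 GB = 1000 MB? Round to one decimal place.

Audio total: 152 + 64 = 216 kbps = 0.216 Mbps.
documentary: 4.686 Mbps × 2220 s × 1.02 = 10611.0 Mb
feature film: 10.616 Mbps × 8220 s × 1.02 = 89008.8 Mb
interview recording: 7.316 Mbps × 3840 s × 1.02 = 28655.3 Mb
podcast episode with video: 5.116 Mbps × 4860 s × 1.02 = 25361.0 Mb
lecture capture: 2.346 Mbps × 2940 s × 1.02 = 7035.2 Mb
TV episode: 3.316 Mbps × 1320 s × 1.02 = 4464.7 Mb
Total: 165136.0 Mb = 20642.0 MB.
= 20.64 GB.

20.6 GB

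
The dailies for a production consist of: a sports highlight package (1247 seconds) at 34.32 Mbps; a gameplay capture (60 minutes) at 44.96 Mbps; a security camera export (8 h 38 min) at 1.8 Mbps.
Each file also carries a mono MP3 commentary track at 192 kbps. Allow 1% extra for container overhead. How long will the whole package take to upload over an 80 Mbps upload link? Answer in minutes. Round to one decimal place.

56.3 minutes

Audio: 192 kbps = 0.192 Mbps.
sports highlight package: 34.512 Mbps × 1247 s × 1.01 = 43466.8 Mb
gameplay capture: 45.152 Mbps × 3600 s × 1.01 = 164172.7 Mb
security camera export: 1.992 Mbps × 31080 s × 1.01 = 62530.5 Mb
Total: 270170.0 Mb = 33771.2 MB.
At 80 Mbps: 270170.0 / 80 = 3377 s ≈ 56.3 minutes.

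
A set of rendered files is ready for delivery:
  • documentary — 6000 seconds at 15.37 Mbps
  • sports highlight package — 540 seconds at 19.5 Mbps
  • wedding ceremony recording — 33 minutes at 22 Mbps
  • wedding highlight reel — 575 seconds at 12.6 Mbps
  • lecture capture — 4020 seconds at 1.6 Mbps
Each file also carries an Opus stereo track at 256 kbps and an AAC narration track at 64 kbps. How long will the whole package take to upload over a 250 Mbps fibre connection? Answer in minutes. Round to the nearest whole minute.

11 minutes

Audio total: 256 + 64 = 320 kbps = 0.320 Mbps.
documentary: 15.690 Mbps × 6000 s = 94140.0 Mb
sports highlight package: 19.820 Mbps × 540 s = 10702.8 Mb
wedding ceremony recording: 22.320 Mbps × 1980 s = 44193.6 Mb
wedding highlight reel: 12.920 Mbps × 575 s = 7429.0 Mb
lecture capture: 1.920 Mbps × 4020 s = 7718.4 Mb
Total: 164183.8 Mb = 20523.0 MB.
At 250 Mbps: 164183.8 / 250 = 657 s ≈ 10.9 minutes.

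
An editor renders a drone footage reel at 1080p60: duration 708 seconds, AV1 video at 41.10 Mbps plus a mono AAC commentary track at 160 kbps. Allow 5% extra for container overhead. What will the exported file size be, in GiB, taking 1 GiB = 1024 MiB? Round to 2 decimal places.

Audio: 160 kbps = 0.160 Mbps.
Total bitrate: 41.10 + 0.160 = 41.260 Mbps.
Stream data: 41.260 Mbps × 708 s = 29212.1 Mb.
With 5% container overhead: ×1.05.
30,673 Mb = 3,834,085,500 bytes ÷ 1,073,741,824 = 3.571 GiB.

3.57 GiB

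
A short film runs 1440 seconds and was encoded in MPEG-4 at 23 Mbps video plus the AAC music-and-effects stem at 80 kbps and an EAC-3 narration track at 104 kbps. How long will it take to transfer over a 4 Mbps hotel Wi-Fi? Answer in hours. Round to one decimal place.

2.3 hours

Audio total: 80 + 104 = 184 kbps = 0.184 Mbps.
Total bitrate: 23.184 Mbps.
File: 23.184 Mbps × 1440 s = 33385.0 Mb.
At 4 Mbps: 33385.0 / 4 = 8346.2 s ≈ 2.32 hours.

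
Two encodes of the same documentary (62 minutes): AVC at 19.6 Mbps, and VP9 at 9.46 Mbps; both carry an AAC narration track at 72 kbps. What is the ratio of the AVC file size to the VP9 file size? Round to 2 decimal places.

2.06

62 min = 3720 s
Audio: 72 kbps = 0.072 Mbps.
AVC: 19.672 Mbps × 3720 s = 73179.8 Mb = 8.519 GiB.
VP9: 9.532 Mbps × 3720 s = 35459.0 Mb = 4.128 GiB.
Ratio: 8.519 / 4.128 = 2.064.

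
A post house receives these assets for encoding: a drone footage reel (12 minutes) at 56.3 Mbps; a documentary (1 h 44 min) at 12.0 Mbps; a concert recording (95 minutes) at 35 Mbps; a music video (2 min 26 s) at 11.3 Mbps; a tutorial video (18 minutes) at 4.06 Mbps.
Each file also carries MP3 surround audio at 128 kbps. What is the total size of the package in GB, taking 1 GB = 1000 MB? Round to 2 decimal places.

Audio: 128 kbps = 0.128 Mbps.
drone footage reel: 56.428 Mbps × 720 s = 40628.2 Mb
documentary: 12.128 Mbps × 6240 s = 75678.7 Mb
concert recording: 35.128 Mbps × 5700 s = 200229.6 Mb
music video: 11.428 Mbps × 146 s = 1668.5 Mb
tutorial video: 4.188 Mbps × 1080 s = 4523.0 Mb
Total: 322728.0 Mb = 40341.0 MB.
= 40.34 GB.

40.34 GB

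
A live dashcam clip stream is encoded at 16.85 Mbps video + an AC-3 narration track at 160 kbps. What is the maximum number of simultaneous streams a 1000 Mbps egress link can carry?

Audio: 160 kbps = 0.160 Mbps.
Per-viewer media rate: 17.010 Mbps.
1000 Mbps = 1,000 Mbps; 1,000 / 17.010 = 58.79 → 58 viewers.

58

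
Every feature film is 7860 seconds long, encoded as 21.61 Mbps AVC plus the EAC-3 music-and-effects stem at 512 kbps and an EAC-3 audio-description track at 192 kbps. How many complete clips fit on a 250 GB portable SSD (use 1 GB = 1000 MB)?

11

Audio total: 512 + 192 = 704 kbps = 0.704 Mbps.
Total bitrate: 22.314 Mbps.
Per item: 22.314 Mbps × 7860 s = 175,388 Mb = 21,924 MB.
Capacity: 250 GB = 2,000,000 Mb; 11.40 items → 11 complete.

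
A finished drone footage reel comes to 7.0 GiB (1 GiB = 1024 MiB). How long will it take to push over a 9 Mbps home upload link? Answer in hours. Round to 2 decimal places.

1.86 hours

File: 7.0 GiB = 60129.5 Mb.
At 9 Mbps: 60129.5 / 9 = 6681.1 s ≈ 1.86 hours.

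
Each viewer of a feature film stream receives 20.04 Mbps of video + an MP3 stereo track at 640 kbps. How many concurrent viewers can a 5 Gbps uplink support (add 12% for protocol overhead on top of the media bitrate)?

Audio: 640 kbps = 0.640 Mbps.
Per-viewer media rate: 20.680 Mbps.
On the wire with 12% overhead: 23.162 Mbps.
5 Gbps = 5,000 Mbps; 5,000 / 23.162 = 215.87 → 215 viewers.

215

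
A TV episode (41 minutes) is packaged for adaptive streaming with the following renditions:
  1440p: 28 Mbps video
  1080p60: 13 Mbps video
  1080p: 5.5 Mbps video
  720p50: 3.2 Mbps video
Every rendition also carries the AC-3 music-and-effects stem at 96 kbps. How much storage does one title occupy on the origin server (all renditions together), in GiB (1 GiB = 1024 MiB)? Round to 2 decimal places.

41 min = 2460 s
Audio: 96 kbps = 0.096 Mbps.
Sum of rendition bitrates: (28+0.096) + (13+0.096) + (5.5+0.096) + (3.2+0.096) = 50.084 Mbps.
× 2460 s = 123,207 Mb = 15,401 MB = 14.34 GiB.

14.34 GiB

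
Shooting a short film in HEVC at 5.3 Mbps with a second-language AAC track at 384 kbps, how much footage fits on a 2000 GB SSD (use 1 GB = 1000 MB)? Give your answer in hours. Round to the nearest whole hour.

Audio: 384 kbps = 0.384 Mbps.
Total bitrate: 5.3 + 0.384 = 5.684 Mbps.
Capacity: 2000 GB = 16,000,000 Mb.
Recording time: 16,000,000 / 5.684 = 2,814,919 s ≈ 782 hours.

782 hours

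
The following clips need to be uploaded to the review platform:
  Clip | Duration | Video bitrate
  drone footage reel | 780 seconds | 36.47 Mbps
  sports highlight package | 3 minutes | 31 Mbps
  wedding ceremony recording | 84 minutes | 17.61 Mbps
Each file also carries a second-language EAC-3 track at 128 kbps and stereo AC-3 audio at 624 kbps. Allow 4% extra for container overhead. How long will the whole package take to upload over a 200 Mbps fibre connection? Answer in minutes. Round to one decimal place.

Audio total: 128 + 624 = 752 kbps = 0.752 Mbps.
drone footage reel: 37.222 Mbps × 780 s × 1.04 = 30194.5 Mb
sports highlight package: 31.752 Mbps × 180 s × 1.04 = 5944.0 Mb
wedding ceremony recording: 18.362 Mbps × 5040 s × 1.04 = 96246.3 Mb
Total: 132384.7 Mb = 16548.1 MB.
At 200 Mbps: 132384.7 / 200 = 662 s ≈ 11 minutes.

11.0 minutes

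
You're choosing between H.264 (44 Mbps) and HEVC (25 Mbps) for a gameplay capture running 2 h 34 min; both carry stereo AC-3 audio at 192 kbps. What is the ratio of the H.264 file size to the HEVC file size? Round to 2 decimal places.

2 h 34 min = 154 min = 9240 s
Audio: 192 kbps = 0.192 Mbps.
H.264: 44.192 Mbps × 9240 s = 408334.1 Mb = 51.042 GB.
HEVC: 25.192 Mbps × 9240 s = 232774.1 Mb = 29.097 GB.
Ratio: 51.042 / 29.097 = 1.754.

1.75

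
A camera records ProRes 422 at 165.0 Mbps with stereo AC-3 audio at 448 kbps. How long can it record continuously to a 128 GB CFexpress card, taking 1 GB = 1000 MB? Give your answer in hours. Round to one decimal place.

1.7 hours

Audio: 448 kbps = 0.448 Mbps.
Total bitrate: 165.0 + 0.448 = 165.448 Mbps.
Capacity: 128 GB = 1,024,000 Mb.
Recording time: 1,024,000 / 165.448 = 6,189 s ≈ 1.72 hours.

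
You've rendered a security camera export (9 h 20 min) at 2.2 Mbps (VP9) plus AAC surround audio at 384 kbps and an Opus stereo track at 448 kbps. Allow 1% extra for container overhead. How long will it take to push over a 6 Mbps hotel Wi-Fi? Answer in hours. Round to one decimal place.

9 h 20 min = 560 min = 33600 s
Audio total: 384 + 448 = 832 kbps = 0.832 Mbps.
Total bitrate: 3.032 Mbps.
File: 3.032 Mbps × 33600 s = 101875.2 Mb.
With 1% container overhead: ×1.01. → 102894.0 Mb.
At 6 Mbps: 102894.0 / 6 = 17149.0 s ≈ 4.76 hours.

4.8 hours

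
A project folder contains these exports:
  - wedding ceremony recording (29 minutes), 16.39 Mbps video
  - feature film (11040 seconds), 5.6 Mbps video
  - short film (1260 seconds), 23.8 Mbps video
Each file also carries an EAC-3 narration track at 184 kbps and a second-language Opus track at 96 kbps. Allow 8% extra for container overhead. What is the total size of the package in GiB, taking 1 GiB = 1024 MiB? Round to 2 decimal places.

15.62 GiB

Audio total: 184 + 96 = 280 kbps = 0.280 Mbps.
wedding ceremony recording: 16.670 Mbps × 1740 s × 1.08 = 31326.3 Mb
feature film: 5.880 Mbps × 11040 s × 1.08 = 70108.4 Mb
short film: 24.080 Mbps × 1260 s × 1.08 = 32768.1 Mb
Total: 134202.7 Mb = 16775.3 MB.
= 15.62 GiB.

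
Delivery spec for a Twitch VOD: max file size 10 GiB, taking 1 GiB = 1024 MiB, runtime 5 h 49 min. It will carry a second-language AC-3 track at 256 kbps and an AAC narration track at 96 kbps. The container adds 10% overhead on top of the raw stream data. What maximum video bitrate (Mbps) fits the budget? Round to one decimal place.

Budget: 10 GiB = 85899.3 Mb.
Stream payload after overhead: 85899.3 / 1.10 = 78090.3 Mb.
5 h 49 min = 349 min = 20940 s
Total bitrate budget: 78090.3 Mb / 20940 s = 3.729 Mbps.
Audio total: 256 + 96 = 352 kbps = 0.352 Mbps.
Video: 3.729 − 0.352 = 3.377 Mbps.

3.4 Mbps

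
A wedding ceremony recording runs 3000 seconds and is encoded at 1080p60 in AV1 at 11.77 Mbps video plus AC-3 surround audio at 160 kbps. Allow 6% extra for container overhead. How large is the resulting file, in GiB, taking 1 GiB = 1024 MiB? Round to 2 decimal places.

Audio: 160 kbps = 0.160 Mbps.
Total bitrate: 11.77 + 0.160 = 11.930 Mbps.
Stream data: 11.930 Mbps × 3000 s = 35790.0 Mb.
With 6% container overhead: ×1.06.
37,937 Mb = 4,742,175,000 bytes ÷ 1,073,741,824 = 4.416 GiB.

4.42 GiB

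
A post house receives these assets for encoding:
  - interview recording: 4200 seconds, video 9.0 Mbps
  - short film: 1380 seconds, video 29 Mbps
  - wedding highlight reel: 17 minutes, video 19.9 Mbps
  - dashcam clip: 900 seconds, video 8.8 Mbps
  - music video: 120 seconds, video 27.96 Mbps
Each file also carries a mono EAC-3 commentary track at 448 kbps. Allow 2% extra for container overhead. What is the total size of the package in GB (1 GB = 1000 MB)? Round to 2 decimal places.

Audio: 448 kbps = 0.448 Mbps.
interview recording: 9.448 Mbps × 4200 s × 1.02 = 40475.2 Mb
short film: 29.448 Mbps × 1380 s × 1.02 = 41451.0 Mb
wedding highlight reel: 20.348 Mbps × 1020 s × 1.02 = 21170.1 Mb
dashcam clip: 9.248 Mbps × 900 s × 1.02 = 8489.7 Mb
music video: 28.408 Mbps × 120 s × 1.02 = 3477.1 Mb
Total: 115063.1 Mb = 14382.9 MB.
= 14.38 GB.

14.38 GB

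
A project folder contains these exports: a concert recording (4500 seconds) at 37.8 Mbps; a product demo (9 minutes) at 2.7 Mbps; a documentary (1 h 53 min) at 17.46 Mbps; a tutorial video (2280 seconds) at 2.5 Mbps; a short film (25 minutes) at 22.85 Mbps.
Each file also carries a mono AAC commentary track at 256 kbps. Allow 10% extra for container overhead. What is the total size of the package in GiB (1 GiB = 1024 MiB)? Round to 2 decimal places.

Audio: 256 kbps = 0.256 Mbps.
concert recording: 38.056 Mbps × 4500 s × 1.10 = 188377.2 Mb
product demo: 2.956 Mbps × 540 s × 1.10 = 1755.9 Mb
documentary: 17.716 Mbps × 6780 s × 1.10 = 132125.9 Mb
tutorial video: 2.756 Mbps × 2280 s × 1.10 = 6912.0 Mb
short film: 23.106 Mbps × 1500 s × 1.10 = 38124.9 Mb
Total: 367295.9 Mb = 45912.0 MB.
= 42.76 GiB.

42.76 GiB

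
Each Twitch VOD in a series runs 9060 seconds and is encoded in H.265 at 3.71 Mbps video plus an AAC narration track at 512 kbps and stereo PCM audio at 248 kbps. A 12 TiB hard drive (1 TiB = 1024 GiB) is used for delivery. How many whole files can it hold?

Audio total: 512 + 248 = 760 kbps = 0.760 Mbps.
Total bitrate: 4.470 Mbps.
Per item: 4.470 Mbps × 9060 s = 40,498 Mb = 5,062 MB.
Capacity: 12 TiB = 105,553,116 Mb; 2606.37 items → 2606 complete.

2606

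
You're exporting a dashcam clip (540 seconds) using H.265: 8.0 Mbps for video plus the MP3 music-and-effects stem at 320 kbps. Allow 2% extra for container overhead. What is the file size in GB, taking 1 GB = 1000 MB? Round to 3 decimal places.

0.573 GB

Audio: 320 kbps = 0.320 Mbps.
Total bitrate: 8.0 + 0.320 = 8.320 Mbps.
Stream data: 8.320 Mbps × 540 s = 4492.8 Mb.
With 2% container overhead: ×1.02.
4,583 Mb ÷ 8 = 572.8 MB → 0.5728 GB.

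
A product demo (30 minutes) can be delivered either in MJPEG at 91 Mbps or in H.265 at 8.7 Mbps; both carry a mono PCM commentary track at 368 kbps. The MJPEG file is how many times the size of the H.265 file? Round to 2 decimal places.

30 min = 1800 s
Audio: 368 kbps = 0.368 Mbps.
MJPEG: 91.368 Mbps × 1800 s = 164462.4 Mb = 20.558 GB.
H.265: 9.068 Mbps × 1800 s = 16322.4 Mb = 2.040 GB.
Ratio: 20.558 / 2.040 = 10.076.

10.08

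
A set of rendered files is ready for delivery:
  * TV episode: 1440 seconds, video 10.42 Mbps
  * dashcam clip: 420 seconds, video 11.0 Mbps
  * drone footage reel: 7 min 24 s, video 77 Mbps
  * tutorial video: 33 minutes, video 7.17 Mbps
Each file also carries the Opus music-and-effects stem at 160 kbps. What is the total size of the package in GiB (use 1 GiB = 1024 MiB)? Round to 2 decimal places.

8.00 GiB

Audio: 160 kbps = 0.160 Mbps.
TV episode: 10.580 Mbps × 1440 s = 15235.2 Mb
dashcam clip: 11.160 Mbps × 420 s = 4687.2 Mb
drone footage reel: 77.160 Mbps × 444 s = 34259.0 Mb
tutorial video: 7.330 Mbps × 1980 s = 14513.4 Mb
Total: 68694.8 Mb = 8586.9 MB.
= 7.997 GiB.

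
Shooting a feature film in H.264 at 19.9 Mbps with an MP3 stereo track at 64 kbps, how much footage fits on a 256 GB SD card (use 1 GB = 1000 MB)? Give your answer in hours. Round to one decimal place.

28.5 hours

Audio: 64 kbps = 0.064 Mbps.
Total bitrate: 19.9 + 0.064 = 19.964 Mbps.
Capacity: 256 GB = 2,048,000 Mb.
Recording time: 2,048,000 / 19.964 = 102,585 s ≈ 28.5 hours.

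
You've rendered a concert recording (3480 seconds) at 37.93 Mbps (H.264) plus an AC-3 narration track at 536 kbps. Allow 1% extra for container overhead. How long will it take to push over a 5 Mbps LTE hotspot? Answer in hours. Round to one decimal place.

Audio: 536 kbps = 0.536 Mbps.
Total bitrate: 38.466 Mbps.
File: 38.466 Mbps × 3480 s = 133861.7 Mb.
With 1% container overhead: ×1.01. → 135200.3 Mb.
At 5 Mbps: 135200.3 / 5 = 27040.1 s ≈ 7.51 hours.

7.5 hours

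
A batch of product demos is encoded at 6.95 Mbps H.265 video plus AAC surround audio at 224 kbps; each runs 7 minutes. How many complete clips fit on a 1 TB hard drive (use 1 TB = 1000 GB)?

7 min = 420 s
Audio: 224 kbps = 0.224 Mbps.
Total bitrate: 7.174 Mbps.
Per item: 7.174 Mbps × 420 s = 3,013 Mb = 376.6 MB.
Capacity: 1 TB = 8,000,000 Mb; 2655.09 items → 2655 complete.

2655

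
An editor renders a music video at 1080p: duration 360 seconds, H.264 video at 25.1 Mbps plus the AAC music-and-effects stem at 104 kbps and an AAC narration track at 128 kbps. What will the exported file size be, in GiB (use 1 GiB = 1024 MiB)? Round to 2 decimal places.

Audio total: 104 + 128 = 232 kbps = 0.232 Mbps.
Total bitrate: 25.1 + 0.232 = 25.332 Mbps.
Stream data: 25.332 Mbps × 360 s = 9119.5 Mb.
9,120 Mb = 1,139,940,000 bytes ÷ 1,073,741,824 = 1.062 GiB.

1.06 GiB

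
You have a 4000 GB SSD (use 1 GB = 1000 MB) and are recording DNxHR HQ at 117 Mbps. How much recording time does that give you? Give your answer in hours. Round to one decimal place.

76.0 hours

Capacity: 4000 GB = 32,000,000 Mb.
Recording time: 32,000,000 / 117.000 = 273,504 s ≈ 76.0 hours.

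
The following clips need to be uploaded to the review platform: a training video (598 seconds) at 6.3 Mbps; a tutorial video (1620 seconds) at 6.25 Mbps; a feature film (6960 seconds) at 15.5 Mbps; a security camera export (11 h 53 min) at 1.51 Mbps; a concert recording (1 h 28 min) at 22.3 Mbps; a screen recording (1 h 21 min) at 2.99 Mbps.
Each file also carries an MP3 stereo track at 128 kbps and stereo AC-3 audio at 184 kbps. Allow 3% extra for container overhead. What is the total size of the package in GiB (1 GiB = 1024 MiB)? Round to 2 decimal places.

Audio total: 128 + 184 = 312 kbps = 0.312 Mbps.
training video: 6.612 Mbps × 598 s × 1.03 = 4072.6 Mb
tutorial video: 6.562 Mbps × 1620 s × 1.03 = 10949.4 Mb
feature film: 15.812 Mbps × 6960 s × 1.03 = 113353.1 Mb
security camera export: 1.822 Mbps × 42780 s × 1.03 = 80283.5 Mb
concert recording: 22.612 Mbps × 5280 s × 1.03 = 122973.1 Mb
screen recording: 3.302 Mbps × 4860 s × 1.03 = 16529.2 Mb
Total: 348160.8 Mb = 43520.1 MB.
= 40.53 GiB.

40.53 GiB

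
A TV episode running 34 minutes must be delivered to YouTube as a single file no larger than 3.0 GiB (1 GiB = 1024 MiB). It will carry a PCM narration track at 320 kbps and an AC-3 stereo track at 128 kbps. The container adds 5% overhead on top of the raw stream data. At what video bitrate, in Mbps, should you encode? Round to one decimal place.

11.6 Mbps

Budget: 3.0 GiB = 25769.8 Mb.
Stream payload after overhead: 25769.8 / 1.05 = 24542.7 Mb.
34 min = 2040 s
Total bitrate budget: 24542.7 Mb / 2040 s = 12.031 Mbps.
Audio total: 320 + 128 = 448 kbps = 0.448 Mbps.
Video: 12.031 − 0.448 = 11.583 Mbps.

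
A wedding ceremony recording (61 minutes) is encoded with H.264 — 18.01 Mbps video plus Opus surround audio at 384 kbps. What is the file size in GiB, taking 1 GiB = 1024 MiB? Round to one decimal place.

7.8 GiB

61 min = 3660 s
Audio: 384 kbps = 0.384 Mbps.
Total bitrate: 18.01 + 0.384 = 18.394 Mbps.
Stream data: 18.394 Mbps × 3660 s = 67322.0 Mb.
67,322 Mb = 8,415,255,000 bytes ÷ 1,073,741,824 = 7.837 GiB.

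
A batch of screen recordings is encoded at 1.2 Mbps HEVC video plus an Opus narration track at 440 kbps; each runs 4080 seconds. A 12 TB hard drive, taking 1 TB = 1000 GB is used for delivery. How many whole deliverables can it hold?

14347

Audio: 440 kbps = 0.440 Mbps.
Total bitrate: 1.640 Mbps.
Per item: 1.640 Mbps × 4080 s = 6,691 Mb = 836.4 MB.
Capacity: 12 TB = 96,000,000 Mb; 14347.20 items → 14347 complete.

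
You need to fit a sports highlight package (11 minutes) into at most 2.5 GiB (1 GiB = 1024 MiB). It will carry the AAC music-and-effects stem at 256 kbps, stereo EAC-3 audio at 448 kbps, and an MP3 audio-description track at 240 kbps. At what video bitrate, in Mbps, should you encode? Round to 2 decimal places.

31.59 Mbps

Budget: 2.5 GiB = 21474.8 Mb.
11 min = 660 s
Total bitrate budget: 21474.8 Mb / 660 s = 32.538 Mbps.
Audio total: 256 + 448 + 240 = 944 kbps = 0.944 Mbps.
Video: 32.538 − 0.944 = 31.594 Mbps.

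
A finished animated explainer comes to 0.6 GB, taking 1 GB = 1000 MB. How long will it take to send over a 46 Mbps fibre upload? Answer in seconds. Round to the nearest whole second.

104 seconds

File: 0.6 GB = 4800.0 Mb.
At 46 Mbps: 4800.0 / 46 = 104.3 s ≈ 104 seconds.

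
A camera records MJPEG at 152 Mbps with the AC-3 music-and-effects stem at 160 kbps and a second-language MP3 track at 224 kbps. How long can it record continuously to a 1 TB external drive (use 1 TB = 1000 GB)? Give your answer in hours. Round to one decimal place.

14.6 hours

Audio total: 160 + 224 = 384 kbps = 0.384 Mbps.
Total bitrate: 152 + 0.384 = 152.384 Mbps.
Capacity: 1 TB = 8,000,000 Mb.
Recording time: 8,000,000 / 152.384 = 52,499 s ≈ 14.6 hours.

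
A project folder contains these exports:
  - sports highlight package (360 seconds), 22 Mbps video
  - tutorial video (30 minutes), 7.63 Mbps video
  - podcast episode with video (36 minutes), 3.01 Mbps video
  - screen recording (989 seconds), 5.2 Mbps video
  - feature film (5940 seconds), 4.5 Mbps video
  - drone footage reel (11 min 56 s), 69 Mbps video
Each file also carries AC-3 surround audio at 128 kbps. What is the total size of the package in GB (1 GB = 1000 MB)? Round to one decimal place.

Audio: 128 kbps = 0.128 Mbps.
sports highlight package: 22.128 Mbps × 360 s = 7966.1 Mb
tutorial video: 7.758 Mbps × 1800 s = 13964.4 Mb
podcast episode with video: 3.138 Mbps × 2160 s = 6778.1 Mb
screen recording: 5.328 Mbps × 989 s = 5269.4 Mb
feature film: 4.628 Mbps × 5940 s = 27490.3 Mb
drone footage reel: 69.128 Mbps × 716 s = 49495.6 Mb
Total: 110963.9 Mb = 13870.5 MB.
= 13.87 GB.

13.9 GB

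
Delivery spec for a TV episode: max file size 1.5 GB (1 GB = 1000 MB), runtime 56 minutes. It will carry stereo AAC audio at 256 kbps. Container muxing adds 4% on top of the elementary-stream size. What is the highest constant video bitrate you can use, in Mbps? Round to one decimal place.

3.2 Mbps

Budget: 1.5 GB = 12000.0 Mb.
Stream payload after overhead: 12000.0 / 1.04 = 11538.5 Mb.
56 min = 3360 s
Total bitrate budget: 11538.5 Mb / 3360 s = 3.434 Mbps.
Audio: 256 kbps = 0.256 Mbps.
Video: 3.434 − 0.256 = 3.178 Mbps.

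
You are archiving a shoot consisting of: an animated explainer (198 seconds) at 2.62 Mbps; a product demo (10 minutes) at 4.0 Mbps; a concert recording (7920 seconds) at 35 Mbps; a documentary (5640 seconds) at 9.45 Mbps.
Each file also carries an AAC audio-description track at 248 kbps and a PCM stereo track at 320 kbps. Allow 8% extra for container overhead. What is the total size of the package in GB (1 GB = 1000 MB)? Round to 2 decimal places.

Audio total: 248 + 320 = 568 kbps = 0.568 Mbps.
animated explainer: 3.188 Mbps × 198 s × 1.08 = 681.7 Mb
product demo: 4.568 Mbps × 600 s × 1.08 = 2960.1 Mb
concert recording: 35.568 Mbps × 7920 s × 1.08 = 304234.4 Mb
documentary: 10.018 Mbps × 5640 s × 1.08 = 61021.6 Mb
Total: 368897.9 Mb = 46112.2 MB.
= 46.11 GB.

46.11 GB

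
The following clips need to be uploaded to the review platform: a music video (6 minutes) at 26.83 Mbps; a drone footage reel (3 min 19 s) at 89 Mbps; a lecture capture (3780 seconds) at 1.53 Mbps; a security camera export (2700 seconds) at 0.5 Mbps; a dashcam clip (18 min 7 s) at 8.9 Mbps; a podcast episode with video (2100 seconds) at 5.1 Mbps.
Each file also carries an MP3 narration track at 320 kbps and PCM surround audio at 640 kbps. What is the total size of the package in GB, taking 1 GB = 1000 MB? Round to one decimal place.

8.1 GB

Audio total: 320 + 640 = 960 kbps = 0.960 Mbps.
music video: 27.790 Mbps × 360 s = 10004.4 Mb
drone footage reel: 89.960 Mbps × 199 s = 17902.0 Mb
lecture capture: 2.490 Mbps × 3780 s = 9412.2 Mb
security camera export: 1.460 Mbps × 2700 s = 3942.0 Mb
dashcam clip: 9.860 Mbps × 1087 s = 10717.8 Mb
podcast episode with video: 6.060 Mbps × 2100 s = 12726.0 Mb
Total: 64704.5 Mb = 8088.1 MB.
= 8.088 GB.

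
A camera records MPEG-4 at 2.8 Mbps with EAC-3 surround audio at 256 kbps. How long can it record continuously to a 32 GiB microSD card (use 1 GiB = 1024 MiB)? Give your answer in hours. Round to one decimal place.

Audio: 256 kbps = 0.256 Mbps.
Total bitrate: 2.8 + 0.256 = 3.056 Mbps.
Capacity: 32 GiB = 274,878 Mb.
Recording time: 274,878 / 3.056 = 89,947 s ≈ 25.0 hours.

25.0 hours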